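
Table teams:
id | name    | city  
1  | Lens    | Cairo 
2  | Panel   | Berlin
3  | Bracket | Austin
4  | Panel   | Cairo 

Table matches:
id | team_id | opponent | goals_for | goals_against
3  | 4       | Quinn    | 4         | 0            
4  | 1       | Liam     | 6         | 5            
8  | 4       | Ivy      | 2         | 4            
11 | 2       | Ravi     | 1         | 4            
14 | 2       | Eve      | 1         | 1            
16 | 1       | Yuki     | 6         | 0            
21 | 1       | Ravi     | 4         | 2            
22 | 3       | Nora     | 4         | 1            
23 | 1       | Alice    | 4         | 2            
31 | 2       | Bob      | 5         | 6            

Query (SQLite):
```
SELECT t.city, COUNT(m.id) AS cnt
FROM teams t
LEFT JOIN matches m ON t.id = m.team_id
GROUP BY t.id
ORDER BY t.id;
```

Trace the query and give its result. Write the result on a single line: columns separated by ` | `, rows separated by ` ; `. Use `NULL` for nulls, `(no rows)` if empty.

Cairo | 4 ; Berlin | 3 ; Austin | 1 ; Cairo | 2

LEFT JOIN keeps every teams row; unmatched ones get NULL for matches columns.
Group by teams.id and compute COUNT(m.id). COUNT(col) of an all-NULL group is 0.
  1: ids {4, 16, 21, 23} → COUNT(m.id)=4
  2: ids {11, 14, 31} → COUNT(m.id)=3
  3: ids {22} → COUNT(m.id)=1
  4: ids {3, 8} → COUNT(m.id)=2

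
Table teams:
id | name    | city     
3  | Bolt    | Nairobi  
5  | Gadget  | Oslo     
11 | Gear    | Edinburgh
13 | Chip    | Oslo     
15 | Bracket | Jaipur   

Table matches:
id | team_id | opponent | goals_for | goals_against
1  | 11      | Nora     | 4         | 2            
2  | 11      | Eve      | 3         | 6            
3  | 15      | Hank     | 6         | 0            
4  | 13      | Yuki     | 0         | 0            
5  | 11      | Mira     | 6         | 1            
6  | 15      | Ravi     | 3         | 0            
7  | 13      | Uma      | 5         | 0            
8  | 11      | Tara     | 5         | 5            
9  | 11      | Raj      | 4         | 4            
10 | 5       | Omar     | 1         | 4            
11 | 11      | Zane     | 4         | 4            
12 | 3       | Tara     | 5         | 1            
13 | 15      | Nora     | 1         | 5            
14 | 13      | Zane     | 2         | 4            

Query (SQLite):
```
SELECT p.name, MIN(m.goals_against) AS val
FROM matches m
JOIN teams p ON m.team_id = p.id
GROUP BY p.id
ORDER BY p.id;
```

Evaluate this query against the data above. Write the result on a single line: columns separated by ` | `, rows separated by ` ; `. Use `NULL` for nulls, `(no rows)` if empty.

Join each matches row to its teams via team_id.
Group joined rows by teams.id; compute MIN(m.goals_against) per group.
  3: ids {12} → MIN(m.goals_against)=1
  5: ids {10} → MIN(m.goals_against)=4
  11: ids {1, 2, 5, 8, 9, 11} → MIN(m.goals_against)=1
  13: ids {4, 7, 14} → MIN(m.goals_against)=0
  15: ids {3, 6, 13} → MIN(m.goals_against)=0

Bolt | 1 ; Gadget | 4 ; Gear | 1 ; Chip | 0 ; Bracket | 0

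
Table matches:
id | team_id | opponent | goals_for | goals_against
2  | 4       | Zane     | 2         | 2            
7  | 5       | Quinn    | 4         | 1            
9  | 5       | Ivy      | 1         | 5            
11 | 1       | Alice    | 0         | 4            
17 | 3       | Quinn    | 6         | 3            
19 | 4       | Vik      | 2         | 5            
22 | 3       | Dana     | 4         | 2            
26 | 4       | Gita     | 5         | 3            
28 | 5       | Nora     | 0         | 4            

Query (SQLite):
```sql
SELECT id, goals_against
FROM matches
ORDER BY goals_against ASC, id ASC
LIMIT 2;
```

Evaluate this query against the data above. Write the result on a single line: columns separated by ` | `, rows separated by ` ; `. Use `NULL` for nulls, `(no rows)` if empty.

7 | 1 ; 2 | 2

Sort by goals_against asc, tiebreak id asc: (1, id=7), (2, id=2), (2, id=22), (3, id=17), (3, id=26) …. Take first 2.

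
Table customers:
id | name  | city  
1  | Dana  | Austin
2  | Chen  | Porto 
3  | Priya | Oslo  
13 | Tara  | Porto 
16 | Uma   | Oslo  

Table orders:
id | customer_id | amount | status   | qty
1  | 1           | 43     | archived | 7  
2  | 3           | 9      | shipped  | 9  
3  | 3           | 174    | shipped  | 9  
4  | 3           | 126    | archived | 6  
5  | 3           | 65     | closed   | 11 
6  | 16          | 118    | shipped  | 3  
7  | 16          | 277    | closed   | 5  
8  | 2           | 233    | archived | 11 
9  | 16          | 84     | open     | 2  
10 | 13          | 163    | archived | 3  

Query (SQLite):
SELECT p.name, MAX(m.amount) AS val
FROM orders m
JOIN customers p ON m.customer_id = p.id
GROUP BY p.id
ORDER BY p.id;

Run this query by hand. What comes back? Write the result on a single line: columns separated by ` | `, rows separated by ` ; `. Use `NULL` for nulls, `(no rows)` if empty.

Dana | 43 ; Chen | 233 ; Priya | 174 ; Tara | 163 ; Uma | 277

Join each orders row to its customers via customer_id.
Group joined rows by customers.id; compute MAX(m.amount) per group.
  1: ids {1} → MAX(m.amount)=43
  2: ids {8} → MAX(m.amount)=233
  3: ids {2, 3, 4, 5} → MAX(m.amount)=174
  13: ids {10} → MAX(m.amount)=163
  16: ids {6, 7, 9} → MAX(m.amount)=277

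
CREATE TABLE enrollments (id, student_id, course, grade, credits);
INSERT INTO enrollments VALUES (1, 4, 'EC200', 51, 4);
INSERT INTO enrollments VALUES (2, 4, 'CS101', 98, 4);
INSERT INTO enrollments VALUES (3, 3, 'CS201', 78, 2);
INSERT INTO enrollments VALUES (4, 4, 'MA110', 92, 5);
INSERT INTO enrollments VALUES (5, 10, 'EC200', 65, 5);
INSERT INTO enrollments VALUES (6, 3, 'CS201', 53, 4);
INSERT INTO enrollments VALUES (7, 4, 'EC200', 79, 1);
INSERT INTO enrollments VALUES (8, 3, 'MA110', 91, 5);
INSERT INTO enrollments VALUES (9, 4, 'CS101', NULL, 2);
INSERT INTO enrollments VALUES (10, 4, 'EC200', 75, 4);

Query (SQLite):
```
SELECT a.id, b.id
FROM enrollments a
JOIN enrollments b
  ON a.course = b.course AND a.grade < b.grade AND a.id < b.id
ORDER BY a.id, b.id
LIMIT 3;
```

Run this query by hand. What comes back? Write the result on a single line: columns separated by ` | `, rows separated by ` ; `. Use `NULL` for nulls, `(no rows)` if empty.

1 | 5 ; 1 | 7 ; 1 | 10

Pairs (a,b) with same course, a.grade < b.grade, a.id < b.id.
course groups: CS101:{2,9} CS201:{3,6} EC200:{1,5,7,10} MA110:{4,8}
Ordered by (a.id, b.id); first 3.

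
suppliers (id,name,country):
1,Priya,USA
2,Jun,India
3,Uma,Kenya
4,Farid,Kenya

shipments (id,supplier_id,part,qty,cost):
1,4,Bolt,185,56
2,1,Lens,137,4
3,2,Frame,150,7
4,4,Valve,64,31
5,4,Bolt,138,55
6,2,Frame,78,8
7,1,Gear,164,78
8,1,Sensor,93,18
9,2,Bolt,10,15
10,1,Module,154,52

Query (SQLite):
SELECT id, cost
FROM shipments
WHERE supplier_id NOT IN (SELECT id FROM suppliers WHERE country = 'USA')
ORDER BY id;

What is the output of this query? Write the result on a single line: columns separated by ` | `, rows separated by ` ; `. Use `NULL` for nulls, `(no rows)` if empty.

1 | 56 ; 3 | 7 ; 4 | 31 ; 5 | 55 ; 6 | 8 ; 9 | 15

Inner query: suppliers.id where country = 'USA'.
Outer: keep shipments rows whose supplier_id is not in that set.
Inner query → {1}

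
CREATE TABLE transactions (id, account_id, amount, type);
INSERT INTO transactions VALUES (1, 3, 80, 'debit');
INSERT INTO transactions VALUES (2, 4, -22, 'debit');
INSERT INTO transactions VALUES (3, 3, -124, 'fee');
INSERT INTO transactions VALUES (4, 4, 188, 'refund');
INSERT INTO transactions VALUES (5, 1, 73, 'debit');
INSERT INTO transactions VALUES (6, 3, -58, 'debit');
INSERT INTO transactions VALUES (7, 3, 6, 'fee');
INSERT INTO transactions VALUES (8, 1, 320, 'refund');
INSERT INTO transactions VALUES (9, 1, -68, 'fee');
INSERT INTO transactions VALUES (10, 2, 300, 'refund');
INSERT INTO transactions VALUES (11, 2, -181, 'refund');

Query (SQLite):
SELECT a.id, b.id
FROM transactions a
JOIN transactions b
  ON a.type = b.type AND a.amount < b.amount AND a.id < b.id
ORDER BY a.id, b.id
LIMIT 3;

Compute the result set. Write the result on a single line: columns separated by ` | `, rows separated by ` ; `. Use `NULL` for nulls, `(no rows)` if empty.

Pairs (a,b) with same type, a.amount < b.amount, a.id < b.id.
type groups: debit:{1,2,5,6} fee:{3,7,9} refund:{4,8,10,11}
Ordered by (a.id, b.id); first 3.

2 | 5 ; 3 | 7 ; 3 | 9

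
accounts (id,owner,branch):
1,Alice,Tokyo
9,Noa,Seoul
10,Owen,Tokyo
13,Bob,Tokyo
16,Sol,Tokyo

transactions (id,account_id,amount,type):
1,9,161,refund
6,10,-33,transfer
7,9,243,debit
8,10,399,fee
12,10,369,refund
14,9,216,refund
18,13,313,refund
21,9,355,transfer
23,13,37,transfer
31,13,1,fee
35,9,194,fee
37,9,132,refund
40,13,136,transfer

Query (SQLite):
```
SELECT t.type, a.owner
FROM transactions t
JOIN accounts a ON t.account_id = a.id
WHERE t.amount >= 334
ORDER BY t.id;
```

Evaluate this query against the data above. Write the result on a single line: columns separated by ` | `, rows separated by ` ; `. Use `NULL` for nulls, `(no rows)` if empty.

fee | Owen ; refund | Owen ; transfer | Noa

Each transactions row matches the accounts row where account_id = accounts.id.
Then keep rows with t.amount >= 334.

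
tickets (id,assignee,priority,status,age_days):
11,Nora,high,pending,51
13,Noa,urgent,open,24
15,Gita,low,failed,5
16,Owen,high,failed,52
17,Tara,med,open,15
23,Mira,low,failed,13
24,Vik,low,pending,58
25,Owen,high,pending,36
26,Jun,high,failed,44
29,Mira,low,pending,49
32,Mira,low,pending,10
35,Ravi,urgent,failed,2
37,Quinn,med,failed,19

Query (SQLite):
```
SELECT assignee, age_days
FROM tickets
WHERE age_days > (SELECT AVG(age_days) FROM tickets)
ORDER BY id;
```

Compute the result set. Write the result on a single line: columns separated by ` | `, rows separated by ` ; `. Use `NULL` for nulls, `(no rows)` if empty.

Nora | 51 ; Owen | 52 ; Vik | 58 ; Owen | 36 ; Jun | 44 ; Mira | 49

Scalar subquery: AVG(age_days) over all tickets rows = 29.076923 (≈; comparison uses full precision).
Keep rows where age_days > that value.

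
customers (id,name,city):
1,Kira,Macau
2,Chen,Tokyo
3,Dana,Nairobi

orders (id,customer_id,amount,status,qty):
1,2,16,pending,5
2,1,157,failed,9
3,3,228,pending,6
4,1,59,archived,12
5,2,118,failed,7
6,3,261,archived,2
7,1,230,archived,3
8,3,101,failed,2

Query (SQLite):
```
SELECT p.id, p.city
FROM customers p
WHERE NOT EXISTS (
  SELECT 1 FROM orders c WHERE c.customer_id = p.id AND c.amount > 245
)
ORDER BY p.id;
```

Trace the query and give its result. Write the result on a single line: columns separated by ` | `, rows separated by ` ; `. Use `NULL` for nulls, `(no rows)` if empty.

For each customers row, check whether any orders with matching customer_id has amount > 245.
Keep rows where that is false.

1 | Macau ; 2 | Tokyo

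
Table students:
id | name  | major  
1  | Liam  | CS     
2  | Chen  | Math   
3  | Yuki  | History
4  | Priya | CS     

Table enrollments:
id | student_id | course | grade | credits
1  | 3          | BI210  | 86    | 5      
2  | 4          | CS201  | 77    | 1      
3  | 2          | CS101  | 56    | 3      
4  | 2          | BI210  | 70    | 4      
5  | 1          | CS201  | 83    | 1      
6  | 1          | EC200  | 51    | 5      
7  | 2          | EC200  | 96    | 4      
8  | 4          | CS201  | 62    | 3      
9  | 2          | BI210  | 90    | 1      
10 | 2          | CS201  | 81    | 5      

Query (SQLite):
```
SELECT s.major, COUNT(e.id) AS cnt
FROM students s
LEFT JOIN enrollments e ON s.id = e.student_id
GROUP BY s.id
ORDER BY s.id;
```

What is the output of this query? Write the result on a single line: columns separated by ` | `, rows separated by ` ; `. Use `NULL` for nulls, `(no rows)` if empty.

LEFT JOIN keeps every students row; unmatched ones get NULL for enrollments columns.
Group by students.id and compute COUNT(e.id). COUNT(col) of an all-NULL group is 0.
  1: ids {5, 6} → COUNT(e.id)=2
  2: ids {3, 4, 7, 9, 10} → COUNT(e.id)=5
  3: ids {1} → COUNT(e.id)=1
  4: ids {2, 8} → COUNT(e.id)=2

CS | 2 ; Math | 5 ; History | 1 ; CS | 2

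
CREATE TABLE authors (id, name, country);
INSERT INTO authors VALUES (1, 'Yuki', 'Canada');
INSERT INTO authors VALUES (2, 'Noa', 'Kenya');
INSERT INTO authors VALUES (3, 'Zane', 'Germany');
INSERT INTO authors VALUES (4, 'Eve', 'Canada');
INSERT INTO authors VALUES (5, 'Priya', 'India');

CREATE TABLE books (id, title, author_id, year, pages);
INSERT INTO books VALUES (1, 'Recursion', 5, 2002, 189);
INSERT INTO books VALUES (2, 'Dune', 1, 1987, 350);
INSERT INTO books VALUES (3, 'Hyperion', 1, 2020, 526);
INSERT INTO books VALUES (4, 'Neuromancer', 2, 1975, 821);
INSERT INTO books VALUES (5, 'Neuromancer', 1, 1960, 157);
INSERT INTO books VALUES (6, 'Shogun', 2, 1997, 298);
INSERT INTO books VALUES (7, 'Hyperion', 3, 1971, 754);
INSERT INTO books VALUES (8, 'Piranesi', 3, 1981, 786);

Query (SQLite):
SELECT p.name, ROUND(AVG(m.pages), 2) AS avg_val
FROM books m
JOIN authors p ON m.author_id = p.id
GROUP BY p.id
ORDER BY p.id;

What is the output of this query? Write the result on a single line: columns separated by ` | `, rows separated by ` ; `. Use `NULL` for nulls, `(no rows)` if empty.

Join each books row to its authors via author_id.
Group joined rows by authors.id; compute ROUND(AVG(m.pages), 2) per group.
  1: ids {2, 3, 5} → ROUND(AVG(m.pages), 2)=344.33
  2: ids {4, 6} → ROUND(AVG(m.pages), 2)=559.5
  3: ids {7, 8} → ROUND(AVG(m.pages), 2)=770
  5: ids {1} → ROUND(AVG(m.pages), 2)=189

Yuki | 344.33 ; Noa | 559.5 ; Zane | 770 ; Priya | 189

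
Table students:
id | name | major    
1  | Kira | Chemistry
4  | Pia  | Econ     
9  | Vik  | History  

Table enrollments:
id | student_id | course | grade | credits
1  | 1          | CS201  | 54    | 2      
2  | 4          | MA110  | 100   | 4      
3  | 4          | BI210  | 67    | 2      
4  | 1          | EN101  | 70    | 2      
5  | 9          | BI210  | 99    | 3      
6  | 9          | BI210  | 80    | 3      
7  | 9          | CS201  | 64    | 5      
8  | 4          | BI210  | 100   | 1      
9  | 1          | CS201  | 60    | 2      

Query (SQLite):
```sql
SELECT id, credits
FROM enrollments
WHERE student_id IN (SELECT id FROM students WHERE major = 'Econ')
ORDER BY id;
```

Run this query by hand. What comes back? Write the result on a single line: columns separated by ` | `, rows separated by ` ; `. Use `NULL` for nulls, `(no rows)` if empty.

Inner query: students.id where major = 'Econ'.
Outer: keep enrollments rows whose student_id is in that set.
Inner query → {4}

2 | 4 ; 3 | 2 ; 8 | 1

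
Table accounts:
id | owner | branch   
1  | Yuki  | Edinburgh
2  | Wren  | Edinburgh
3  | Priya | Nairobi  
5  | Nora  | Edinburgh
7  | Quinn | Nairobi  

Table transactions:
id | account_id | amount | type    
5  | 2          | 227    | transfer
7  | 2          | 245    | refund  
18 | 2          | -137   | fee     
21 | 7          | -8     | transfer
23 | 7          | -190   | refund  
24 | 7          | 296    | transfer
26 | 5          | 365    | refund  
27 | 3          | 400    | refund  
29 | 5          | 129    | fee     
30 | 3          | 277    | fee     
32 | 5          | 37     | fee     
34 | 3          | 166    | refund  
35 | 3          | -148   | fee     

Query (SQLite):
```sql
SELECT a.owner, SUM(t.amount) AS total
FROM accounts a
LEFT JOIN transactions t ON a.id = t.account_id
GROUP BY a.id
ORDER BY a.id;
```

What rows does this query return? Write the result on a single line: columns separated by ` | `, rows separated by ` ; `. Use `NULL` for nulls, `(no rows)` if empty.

Yuki | NULL ; Wren | 335 ; Priya | 695 ; Nora | 531 ; Quinn | 98

LEFT JOIN keeps every accounts row; unmatched ones get NULL for transactions columns.
Group by accounts.id and compute SUM(t.amount). SUM over an all-NULL group is NULL.
  1: ids {—} → SUM(t.amount)=NULL
  2: ids {5, 7, 18} → SUM(t.amount)=335
  3: ids {27, 30, 34, 35} → SUM(t.amount)=695
  5: ids {26, 29, 32} → SUM(t.amount)=531
  7: ids {21, 23, 24} → SUM(t.amount)=98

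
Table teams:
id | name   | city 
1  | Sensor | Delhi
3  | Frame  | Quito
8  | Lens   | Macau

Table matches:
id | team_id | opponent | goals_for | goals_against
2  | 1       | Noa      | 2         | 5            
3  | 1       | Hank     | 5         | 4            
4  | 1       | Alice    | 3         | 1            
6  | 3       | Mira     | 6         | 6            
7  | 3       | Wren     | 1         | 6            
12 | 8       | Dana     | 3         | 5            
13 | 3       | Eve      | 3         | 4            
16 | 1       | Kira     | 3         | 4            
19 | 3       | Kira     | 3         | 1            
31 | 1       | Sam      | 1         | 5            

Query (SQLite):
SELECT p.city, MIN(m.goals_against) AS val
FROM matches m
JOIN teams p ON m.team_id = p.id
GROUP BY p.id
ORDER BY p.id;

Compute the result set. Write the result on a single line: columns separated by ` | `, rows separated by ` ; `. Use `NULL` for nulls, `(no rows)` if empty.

Delhi | 1 ; Quito | 1 ; Macau | 5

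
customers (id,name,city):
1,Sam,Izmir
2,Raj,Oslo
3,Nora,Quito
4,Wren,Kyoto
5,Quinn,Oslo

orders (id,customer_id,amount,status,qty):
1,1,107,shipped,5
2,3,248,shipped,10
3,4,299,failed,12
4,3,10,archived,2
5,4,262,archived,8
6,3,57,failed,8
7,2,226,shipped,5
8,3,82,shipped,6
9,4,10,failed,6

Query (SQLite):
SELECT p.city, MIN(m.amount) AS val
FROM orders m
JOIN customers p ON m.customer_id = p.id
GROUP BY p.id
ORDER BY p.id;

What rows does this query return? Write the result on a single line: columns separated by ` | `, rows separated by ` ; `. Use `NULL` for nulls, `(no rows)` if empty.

Izmir | 107 ; Oslo | 226 ; Quito | 10 ; Kyoto | 10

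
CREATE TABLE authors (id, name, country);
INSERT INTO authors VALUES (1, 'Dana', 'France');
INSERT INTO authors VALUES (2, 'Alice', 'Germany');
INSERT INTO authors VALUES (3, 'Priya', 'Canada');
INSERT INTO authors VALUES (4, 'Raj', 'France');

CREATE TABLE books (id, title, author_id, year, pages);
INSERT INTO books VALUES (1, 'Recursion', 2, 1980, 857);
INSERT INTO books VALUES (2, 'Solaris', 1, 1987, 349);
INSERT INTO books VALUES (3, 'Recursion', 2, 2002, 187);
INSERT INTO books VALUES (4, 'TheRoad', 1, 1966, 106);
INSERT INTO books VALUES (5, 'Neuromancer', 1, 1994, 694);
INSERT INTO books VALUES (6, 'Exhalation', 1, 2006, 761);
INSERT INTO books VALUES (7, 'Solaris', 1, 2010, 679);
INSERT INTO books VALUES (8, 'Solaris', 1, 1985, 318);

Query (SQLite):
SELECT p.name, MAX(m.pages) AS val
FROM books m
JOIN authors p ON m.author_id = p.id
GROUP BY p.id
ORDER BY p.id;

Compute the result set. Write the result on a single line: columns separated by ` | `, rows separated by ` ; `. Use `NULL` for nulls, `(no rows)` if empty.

Dana | 761 ; Alice | 857

Join each books row to its authors via author_id.
Group joined rows by authors.id; compute MAX(m.pages) per group.
  1: ids {2, 4, 5, 6, 7, 8} → MAX(m.pages)=761
  2: ids {1, 3} → MAX(m.pages)=857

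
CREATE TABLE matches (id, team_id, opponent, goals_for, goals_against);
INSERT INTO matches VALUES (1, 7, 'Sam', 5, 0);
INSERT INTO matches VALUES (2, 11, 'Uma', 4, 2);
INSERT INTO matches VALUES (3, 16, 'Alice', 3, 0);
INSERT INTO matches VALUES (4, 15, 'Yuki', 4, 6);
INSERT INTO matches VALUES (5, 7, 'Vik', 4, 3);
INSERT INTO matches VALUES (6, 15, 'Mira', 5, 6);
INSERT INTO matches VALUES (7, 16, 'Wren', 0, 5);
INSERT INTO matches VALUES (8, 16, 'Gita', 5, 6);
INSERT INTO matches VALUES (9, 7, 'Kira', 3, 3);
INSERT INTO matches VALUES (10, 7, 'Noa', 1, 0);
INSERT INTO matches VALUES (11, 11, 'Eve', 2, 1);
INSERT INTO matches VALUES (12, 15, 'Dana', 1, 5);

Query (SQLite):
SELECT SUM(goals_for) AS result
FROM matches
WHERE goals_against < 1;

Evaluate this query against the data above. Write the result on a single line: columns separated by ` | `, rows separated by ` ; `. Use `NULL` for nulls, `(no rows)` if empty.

Rows where goals_against < 1 → goals_for values: [5, 3, 1].
SUM of non-NULL values = 9.

9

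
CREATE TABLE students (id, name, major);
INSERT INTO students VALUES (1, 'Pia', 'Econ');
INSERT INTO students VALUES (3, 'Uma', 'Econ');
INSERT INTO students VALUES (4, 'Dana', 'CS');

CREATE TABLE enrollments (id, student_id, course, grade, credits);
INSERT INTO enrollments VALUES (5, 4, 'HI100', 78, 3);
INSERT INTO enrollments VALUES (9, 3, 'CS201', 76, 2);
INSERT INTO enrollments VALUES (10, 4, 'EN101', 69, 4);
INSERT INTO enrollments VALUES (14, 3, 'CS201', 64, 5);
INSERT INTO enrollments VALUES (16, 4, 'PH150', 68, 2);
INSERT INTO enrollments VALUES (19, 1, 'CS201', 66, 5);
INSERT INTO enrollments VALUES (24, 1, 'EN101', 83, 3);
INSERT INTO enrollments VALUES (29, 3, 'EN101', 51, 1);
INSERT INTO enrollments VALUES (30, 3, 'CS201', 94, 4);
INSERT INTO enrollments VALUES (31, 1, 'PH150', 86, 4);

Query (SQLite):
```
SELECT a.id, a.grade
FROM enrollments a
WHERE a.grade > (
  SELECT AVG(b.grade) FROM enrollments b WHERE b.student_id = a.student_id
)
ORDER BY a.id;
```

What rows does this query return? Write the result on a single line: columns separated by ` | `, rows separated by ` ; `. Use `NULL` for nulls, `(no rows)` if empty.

For each enrollments row a, compute AVG(grade) over rows sharing a.student_id.
Keep row a if a.grade > that per-group AVG.
  student_id=1: AVG(grade) = 78.333333
  student_id=3: AVG(grade) = 71.25
  student_id=4: AVG(grade) = 71.666667

5 | 78 ; 9 | 76 ; 24 | 83 ; 30 | 94 ; 31 | 86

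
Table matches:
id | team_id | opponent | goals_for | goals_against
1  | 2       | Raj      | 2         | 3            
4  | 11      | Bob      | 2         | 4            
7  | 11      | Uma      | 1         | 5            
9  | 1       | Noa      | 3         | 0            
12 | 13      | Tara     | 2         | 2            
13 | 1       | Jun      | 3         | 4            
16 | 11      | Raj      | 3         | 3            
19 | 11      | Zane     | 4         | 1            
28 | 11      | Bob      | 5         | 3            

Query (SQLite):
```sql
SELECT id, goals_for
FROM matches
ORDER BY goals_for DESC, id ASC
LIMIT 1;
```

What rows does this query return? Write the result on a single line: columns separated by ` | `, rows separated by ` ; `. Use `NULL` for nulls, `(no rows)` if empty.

Sort by goals_for desc, tiebreak id asc: (5, id=28), (4, id=19), (3, id=9), (3, id=13) …. Take first 1.

28 | 5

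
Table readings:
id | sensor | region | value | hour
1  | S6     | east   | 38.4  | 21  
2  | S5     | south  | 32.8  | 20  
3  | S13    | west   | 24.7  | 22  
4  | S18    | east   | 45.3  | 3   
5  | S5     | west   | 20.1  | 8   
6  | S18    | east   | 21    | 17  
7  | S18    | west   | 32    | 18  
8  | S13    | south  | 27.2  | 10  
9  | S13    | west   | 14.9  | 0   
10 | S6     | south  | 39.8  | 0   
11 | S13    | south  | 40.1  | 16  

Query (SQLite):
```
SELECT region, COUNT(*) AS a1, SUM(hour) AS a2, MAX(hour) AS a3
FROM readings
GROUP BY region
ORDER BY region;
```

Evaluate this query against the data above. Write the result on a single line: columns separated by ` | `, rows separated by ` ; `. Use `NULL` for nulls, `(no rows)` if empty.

east | 3 | 41 | 21 ; south | 4 | 46 | 20 ; west | 4 | 48 | 22

Group readings by region.
Per group compute: COUNT(*), SUM(hour), MAX(hour).
  east: ids {1, 4, 6} → COUNT(*)=3, SUM(hour)=41, MAX(hour)=21
  south: ids {2, 8, 10, 11} → COUNT(*)=4, SUM(hour)=46, MAX(hour)=20
  west: ids {3, 5, 7, 9} → COUNT(*)=4, SUM(hour)=48, MAX(hour)=22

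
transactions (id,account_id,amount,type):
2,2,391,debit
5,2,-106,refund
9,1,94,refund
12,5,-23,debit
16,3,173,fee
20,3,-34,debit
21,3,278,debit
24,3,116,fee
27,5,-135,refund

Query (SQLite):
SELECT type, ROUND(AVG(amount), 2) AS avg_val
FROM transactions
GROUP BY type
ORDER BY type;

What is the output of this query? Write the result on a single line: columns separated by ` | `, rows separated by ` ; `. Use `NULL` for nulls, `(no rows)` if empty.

Partition transactions by type; compute ROUND(AVG(amount), 2) within each group.
  debit: ids {2, 12, 20, 21} → ROUND(AVG(amount), 2)=153
  fee: ids {16, 24} → ROUND(AVG(amount), 2)=144.5
  refund: ids {5, 9, 27} → ROUND(AVG(amount), 2)=-49

debit | 153 ; fee | 144.5 ; refund | -49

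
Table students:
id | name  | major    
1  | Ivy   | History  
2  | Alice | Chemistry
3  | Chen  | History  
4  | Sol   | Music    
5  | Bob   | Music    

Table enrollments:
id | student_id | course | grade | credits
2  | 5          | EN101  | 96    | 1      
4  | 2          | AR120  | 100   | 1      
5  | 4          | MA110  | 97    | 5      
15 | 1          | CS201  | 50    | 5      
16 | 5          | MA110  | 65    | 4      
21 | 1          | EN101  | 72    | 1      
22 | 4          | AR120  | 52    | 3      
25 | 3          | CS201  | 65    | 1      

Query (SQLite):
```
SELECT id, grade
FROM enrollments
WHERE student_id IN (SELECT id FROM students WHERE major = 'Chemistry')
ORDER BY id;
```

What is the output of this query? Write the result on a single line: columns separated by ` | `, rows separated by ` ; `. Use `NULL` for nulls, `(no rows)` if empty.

Inner query: students.id where major = 'Chemistry'.
Outer: keep enrollments rows whose student_id is in that set.
Inner query → {2}

4 | 100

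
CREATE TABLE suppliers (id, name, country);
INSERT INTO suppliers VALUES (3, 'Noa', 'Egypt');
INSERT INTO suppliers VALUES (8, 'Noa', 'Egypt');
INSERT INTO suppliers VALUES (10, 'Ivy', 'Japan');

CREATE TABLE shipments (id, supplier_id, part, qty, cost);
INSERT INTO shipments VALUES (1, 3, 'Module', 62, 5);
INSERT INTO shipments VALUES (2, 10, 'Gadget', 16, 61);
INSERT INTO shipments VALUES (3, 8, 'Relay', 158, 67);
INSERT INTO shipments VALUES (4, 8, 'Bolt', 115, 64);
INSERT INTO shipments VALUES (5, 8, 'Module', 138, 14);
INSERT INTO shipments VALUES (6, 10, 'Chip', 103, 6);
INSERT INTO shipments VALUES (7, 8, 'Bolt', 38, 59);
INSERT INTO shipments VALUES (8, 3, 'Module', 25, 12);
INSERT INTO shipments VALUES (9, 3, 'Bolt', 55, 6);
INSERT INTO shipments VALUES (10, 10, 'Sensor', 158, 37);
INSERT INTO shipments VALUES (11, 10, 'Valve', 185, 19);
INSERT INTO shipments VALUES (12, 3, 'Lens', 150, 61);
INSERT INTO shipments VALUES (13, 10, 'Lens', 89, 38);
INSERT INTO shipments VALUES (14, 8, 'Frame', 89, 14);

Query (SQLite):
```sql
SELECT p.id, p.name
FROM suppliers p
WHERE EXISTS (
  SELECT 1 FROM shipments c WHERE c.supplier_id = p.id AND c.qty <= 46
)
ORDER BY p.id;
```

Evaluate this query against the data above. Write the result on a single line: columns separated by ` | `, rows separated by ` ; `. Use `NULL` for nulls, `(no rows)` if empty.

3 | Noa ; 8 | Noa ; 10 | Ivy

For each suppliers row, check whether any shipments with matching supplier_id has qty <= 46.
Keep rows where that is true.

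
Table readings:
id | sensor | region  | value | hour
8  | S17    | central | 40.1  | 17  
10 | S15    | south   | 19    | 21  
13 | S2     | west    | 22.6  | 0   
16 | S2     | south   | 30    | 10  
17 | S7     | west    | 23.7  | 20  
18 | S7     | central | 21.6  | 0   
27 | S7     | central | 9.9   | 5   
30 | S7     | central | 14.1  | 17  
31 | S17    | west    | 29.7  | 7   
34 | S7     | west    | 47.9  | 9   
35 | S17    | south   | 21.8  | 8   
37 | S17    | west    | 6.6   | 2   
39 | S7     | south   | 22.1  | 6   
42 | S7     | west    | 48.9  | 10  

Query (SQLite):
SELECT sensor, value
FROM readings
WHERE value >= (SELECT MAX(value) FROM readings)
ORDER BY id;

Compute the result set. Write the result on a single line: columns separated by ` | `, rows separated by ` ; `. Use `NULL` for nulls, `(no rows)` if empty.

S7 | 48.9

Scalar subquery: MAX(value) over all readings rows = 48.9.
Keep rows where value >= that value.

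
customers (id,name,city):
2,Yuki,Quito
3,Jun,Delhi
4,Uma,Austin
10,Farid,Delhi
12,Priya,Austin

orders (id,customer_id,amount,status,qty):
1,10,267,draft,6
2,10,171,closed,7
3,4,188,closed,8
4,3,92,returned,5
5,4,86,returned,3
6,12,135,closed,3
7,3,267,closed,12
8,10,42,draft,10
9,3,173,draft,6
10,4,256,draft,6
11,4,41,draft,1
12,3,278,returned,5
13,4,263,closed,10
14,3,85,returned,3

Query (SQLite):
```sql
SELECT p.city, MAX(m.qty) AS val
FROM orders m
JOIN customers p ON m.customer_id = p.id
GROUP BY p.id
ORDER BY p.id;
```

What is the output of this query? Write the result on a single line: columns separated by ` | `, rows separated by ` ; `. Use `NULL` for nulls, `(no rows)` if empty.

Delhi | 12 ; Austin | 10 ; Delhi | 10 ; Austin | 3

Join each orders row to its customers via customer_id.
Group joined rows by customers.id; compute MAX(m.qty) per group.
  3: ids {4, 7, 9, 12, 14} → MAX(m.qty)=12
  4: ids {3, 5, 10, 11, 13} → MAX(m.qty)=10
  10: ids {1, 2, 8} → MAX(m.qty)=10
  12: ids {6} → MAX(m.qty)=3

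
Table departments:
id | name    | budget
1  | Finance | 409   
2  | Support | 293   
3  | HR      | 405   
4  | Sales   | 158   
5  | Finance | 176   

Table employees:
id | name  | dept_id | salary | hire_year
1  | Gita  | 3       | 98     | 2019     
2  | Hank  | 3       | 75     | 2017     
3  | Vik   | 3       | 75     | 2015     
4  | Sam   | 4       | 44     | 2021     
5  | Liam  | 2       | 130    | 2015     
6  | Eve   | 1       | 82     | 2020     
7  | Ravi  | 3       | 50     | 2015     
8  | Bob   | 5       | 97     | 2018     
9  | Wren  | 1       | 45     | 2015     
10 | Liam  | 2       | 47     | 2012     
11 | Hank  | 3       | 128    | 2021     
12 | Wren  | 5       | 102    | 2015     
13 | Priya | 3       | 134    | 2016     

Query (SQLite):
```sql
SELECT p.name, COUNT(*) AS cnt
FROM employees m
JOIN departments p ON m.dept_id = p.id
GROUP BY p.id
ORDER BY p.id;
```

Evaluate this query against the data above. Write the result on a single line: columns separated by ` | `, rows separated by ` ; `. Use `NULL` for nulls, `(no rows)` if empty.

Join each employees row to its departments via dept_id.
Group joined rows by departments.id; compute COUNT(*) per group.
  1: ids {6, 9} → COUNT(*)=2
  2: ids {5, 10} → COUNT(*)=2
  3: ids {1, 2, 3, 7, 11, 13} → COUNT(*)=6
  4: ids {4} → COUNT(*)=1
  5: ids {8, 12} → COUNT(*)=2

Finance | 2 ; Support | 2 ; HR | 6 ; Sales | 1 ; Finance | 2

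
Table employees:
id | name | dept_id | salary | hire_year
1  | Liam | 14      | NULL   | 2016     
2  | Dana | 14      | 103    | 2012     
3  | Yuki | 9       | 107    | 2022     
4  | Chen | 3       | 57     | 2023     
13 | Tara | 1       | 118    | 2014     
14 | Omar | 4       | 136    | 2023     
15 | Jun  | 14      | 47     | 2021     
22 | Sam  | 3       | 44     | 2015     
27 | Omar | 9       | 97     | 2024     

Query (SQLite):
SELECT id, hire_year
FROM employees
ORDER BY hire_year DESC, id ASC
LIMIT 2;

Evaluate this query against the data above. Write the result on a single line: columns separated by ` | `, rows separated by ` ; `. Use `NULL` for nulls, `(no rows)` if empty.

27 | 2024 ; 4 | 2023

Sort by hire_year desc, tiebreak id asc: (2024, id=27), (2023, id=4), (2023, id=14), (2022, id=3), (2021, id=15) …. Take first 2.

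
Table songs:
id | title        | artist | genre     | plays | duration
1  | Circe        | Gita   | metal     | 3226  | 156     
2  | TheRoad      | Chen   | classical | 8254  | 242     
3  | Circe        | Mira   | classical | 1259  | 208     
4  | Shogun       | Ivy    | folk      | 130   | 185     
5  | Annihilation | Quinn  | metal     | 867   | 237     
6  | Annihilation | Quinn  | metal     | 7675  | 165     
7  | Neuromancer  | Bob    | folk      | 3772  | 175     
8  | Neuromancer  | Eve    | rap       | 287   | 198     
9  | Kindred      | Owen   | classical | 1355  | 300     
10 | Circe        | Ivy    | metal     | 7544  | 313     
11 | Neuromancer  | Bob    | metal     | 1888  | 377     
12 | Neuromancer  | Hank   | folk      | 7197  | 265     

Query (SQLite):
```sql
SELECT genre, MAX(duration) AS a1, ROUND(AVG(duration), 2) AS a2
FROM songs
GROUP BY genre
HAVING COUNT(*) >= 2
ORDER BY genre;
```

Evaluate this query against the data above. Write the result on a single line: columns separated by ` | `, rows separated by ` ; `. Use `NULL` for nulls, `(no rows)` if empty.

Group songs by genre.
Per group compute: MAX(duration), ROUND(AVG(duration), 2).
HAVING: drop groups with fewer than 2 rows.
  classical: ids {2, 3, 9} → MAX(duration)=300, ROUND(AVG(duration), 2)=250
  folk: ids {4, 7, 12} → MAX(duration)=265, ROUND(AVG(duration), 2)=208.33
  metal: ids {1, 5, 6, 10, 11} → MAX(duration)=377, ROUND(AVG(duration), 2)=249.6
  rap: ids {8} → MAX(duration)=198, ROUND(AVG(duration), 2)=198

classical | 300 | 250 ; folk | 265 | 208.33 ; metal | 377 | 249.6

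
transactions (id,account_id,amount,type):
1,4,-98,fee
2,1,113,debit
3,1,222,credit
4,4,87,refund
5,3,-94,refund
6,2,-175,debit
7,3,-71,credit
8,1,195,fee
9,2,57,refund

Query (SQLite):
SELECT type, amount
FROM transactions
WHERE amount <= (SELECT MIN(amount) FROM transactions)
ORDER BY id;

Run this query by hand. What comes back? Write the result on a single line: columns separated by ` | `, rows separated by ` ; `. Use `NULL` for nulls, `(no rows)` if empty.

debit | -175

Scalar subquery: MIN(amount) over all transactions rows = -175.
Keep rows where amount <= that value.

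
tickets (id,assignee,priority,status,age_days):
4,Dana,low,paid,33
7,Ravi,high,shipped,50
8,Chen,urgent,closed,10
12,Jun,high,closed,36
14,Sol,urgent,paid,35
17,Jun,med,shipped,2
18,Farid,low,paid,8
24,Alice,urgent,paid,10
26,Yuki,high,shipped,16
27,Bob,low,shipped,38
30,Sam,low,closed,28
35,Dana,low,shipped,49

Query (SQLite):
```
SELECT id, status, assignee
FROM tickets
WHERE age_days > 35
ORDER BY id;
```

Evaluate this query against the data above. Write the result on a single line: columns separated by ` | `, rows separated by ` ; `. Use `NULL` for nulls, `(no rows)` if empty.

7 | shipped | Ravi ; 12 | closed | Jun ; 27 | shipped | Bob ; 35 | shipped | Dana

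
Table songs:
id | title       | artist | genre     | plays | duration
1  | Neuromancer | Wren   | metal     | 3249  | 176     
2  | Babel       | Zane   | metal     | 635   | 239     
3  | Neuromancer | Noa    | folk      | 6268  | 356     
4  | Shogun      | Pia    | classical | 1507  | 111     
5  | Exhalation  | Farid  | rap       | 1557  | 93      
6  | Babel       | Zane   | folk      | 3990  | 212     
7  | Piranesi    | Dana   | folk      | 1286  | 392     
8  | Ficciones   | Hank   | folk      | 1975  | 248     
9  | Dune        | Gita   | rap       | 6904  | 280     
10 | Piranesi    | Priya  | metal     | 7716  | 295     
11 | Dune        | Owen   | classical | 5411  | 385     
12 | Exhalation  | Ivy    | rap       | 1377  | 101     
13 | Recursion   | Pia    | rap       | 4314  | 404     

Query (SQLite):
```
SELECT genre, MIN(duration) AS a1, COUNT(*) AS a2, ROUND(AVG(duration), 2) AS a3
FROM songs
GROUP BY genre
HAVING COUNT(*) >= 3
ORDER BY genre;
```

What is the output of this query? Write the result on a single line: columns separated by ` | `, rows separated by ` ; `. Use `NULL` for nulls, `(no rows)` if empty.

folk | 212 | 4 | 302 ; metal | 176 | 3 | 236.67 ; rap | 93 | 4 | 219.5

Group songs by genre.
Per group compute: MIN(duration), COUNT(*), ROUND(AVG(duration), 2).
HAVING: drop groups with fewer than 3 rows.
  classical: ids {4, 11} → MIN(duration)=111, COUNT(*)=2, ROUND(AVG(duration), 2)=248
  folk: ids {3, 6, 7, 8} → MIN(duration)=212, COUNT(*)=4, ROUND(AVG(duration), 2)=302
  metal: ids {1, 2, 10} → MIN(duration)=176, COUNT(*)=3, ROUND(AVG(duration), 2)=236.67
  rap: ids {5, 9, 12, 13} → MIN(duration)=93, COUNT(*)=4, ROUND(AVG(duration), 2)=219.5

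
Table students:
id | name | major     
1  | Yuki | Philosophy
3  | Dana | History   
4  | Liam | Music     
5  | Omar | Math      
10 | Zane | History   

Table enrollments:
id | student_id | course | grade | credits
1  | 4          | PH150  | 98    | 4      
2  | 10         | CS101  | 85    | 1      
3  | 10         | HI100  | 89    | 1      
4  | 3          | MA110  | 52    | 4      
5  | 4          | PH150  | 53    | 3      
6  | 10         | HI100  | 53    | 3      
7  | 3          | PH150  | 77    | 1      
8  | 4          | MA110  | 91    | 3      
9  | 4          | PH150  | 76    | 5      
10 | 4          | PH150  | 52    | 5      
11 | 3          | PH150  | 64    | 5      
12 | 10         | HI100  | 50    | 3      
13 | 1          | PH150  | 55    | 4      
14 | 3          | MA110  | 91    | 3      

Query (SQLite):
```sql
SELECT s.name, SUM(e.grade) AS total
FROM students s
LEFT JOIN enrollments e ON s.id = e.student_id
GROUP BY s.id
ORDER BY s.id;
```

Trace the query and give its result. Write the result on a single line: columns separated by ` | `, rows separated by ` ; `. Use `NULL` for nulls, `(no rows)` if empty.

LEFT JOIN keeps every students row; unmatched ones get NULL for enrollments columns.
Group by students.id and compute SUM(e.grade). SUM over an all-NULL group is NULL.
  1: ids {13} → SUM(e.grade)=55
  3: ids {4, 7, 11, 14} → SUM(e.grade)=284
  4: ids {1, 5, 8, 9, 10} → SUM(e.grade)=370
  5: ids {—} → SUM(e.grade)=NULL
  10: ids {2, 3, 6, 12} → SUM(e.grade)=277

Yuki | 55 ; Dana | 284 ; Liam | 370 ; Omar | NULL ; Zane | 277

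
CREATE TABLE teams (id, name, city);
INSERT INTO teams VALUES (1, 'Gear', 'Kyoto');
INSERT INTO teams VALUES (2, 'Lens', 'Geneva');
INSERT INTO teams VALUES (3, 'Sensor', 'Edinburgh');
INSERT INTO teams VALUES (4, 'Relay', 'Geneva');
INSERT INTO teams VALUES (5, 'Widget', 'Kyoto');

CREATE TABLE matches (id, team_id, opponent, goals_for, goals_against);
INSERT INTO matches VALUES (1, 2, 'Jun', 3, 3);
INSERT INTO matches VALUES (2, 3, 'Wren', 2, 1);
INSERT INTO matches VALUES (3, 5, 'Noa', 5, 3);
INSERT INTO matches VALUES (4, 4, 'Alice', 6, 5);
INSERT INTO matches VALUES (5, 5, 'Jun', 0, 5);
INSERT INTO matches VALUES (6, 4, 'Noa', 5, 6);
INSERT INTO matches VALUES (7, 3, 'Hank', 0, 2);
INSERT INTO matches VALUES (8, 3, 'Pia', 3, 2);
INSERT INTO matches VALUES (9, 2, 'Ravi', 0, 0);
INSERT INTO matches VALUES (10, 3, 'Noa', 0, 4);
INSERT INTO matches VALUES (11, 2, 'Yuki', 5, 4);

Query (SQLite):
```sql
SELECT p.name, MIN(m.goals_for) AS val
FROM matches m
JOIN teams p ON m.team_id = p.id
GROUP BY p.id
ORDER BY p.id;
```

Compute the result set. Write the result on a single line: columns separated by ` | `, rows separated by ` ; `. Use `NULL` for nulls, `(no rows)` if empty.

Lens | 0 ; Sensor | 0 ; Relay | 5 ; Widget | 0

Join each matches row to its teams via team_id.
Group joined rows by teams.id; compute MIN(m.goals_for) per group.
  2: ids {1, 9, 11} → MIN(m.goals_for)=0
  3: ids {2, 7, 8, 10} → MIN(m.goals_for)=0
  4: ids {4, 6} → MIN(m.goals_for)=5
  5: ids {3, 5} → MIN(m.goals_for)=0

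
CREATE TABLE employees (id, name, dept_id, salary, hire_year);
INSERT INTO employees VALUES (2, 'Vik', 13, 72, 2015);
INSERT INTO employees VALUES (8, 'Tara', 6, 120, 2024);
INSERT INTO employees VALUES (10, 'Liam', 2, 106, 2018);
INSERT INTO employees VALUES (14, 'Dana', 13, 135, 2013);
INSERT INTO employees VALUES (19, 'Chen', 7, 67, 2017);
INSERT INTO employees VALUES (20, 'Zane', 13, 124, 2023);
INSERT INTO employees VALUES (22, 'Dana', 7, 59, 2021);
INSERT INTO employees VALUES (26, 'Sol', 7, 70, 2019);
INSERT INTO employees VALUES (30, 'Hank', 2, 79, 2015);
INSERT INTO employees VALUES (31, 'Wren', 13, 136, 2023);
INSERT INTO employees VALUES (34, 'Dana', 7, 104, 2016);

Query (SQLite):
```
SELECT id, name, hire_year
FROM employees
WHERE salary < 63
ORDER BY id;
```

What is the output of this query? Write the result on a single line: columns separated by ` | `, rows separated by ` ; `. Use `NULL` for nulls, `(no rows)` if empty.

salary < 63: ids {22}

22 | Dana | 2021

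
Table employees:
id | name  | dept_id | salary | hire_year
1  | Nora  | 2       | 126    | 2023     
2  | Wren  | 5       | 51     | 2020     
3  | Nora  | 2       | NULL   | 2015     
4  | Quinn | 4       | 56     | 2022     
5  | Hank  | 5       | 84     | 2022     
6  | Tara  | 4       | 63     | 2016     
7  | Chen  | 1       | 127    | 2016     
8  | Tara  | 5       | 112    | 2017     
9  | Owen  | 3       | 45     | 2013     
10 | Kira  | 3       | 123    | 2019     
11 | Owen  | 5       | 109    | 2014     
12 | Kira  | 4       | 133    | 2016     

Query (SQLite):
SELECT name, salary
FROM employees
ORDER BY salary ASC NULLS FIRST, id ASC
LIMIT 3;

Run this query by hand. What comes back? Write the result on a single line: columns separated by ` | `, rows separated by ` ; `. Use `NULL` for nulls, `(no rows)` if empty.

Nora | NULL ; Owen | 45 ; Wren | 51

Sort by salary asc, tiebreak id asc: (NULL, id=3), (45, id=9), (51, id=2), (56, id=4), (63, id=6), (84, id=5) …. Take first 3.
NULLS FIRST: NULL salary rows go before all non-NULL rows (among themselves ordered by id asc).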